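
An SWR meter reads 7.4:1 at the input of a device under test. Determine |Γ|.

|Γ| = (S − 1)/(S + 1) = (7.4 − 1)/(7.4 + 1) = 6.4/8.4

|Γ| ≈ 0.762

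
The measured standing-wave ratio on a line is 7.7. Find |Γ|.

|Γ| ≈ 0.77

|Γ| = (S − 1)/(S + 1) = (7.7 − 1)/(7.7 + 1) = 6.7/8.7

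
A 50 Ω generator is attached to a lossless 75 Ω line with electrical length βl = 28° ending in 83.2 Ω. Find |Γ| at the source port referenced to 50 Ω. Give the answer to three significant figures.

tan(βl) = 0.532
Z_in = Z_0·(Z_L + jZ_0·tanβl)/(Z_0 + jZ_L·tanβl) = 79.2 − j6.82 Ω
Γ_s = (Z_in − Z_s)/(Z_in + Z_s) = (29.2 − j6.82)/(129 − j6.82), |Γ_s| = 0.232

|Γ| ≈ 0.232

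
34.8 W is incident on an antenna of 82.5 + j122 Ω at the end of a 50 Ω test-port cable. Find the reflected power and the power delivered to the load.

P_reflected ≈ 17.1 W; P_delivered ≈ 17.7 W

|Γ| = |(32.5 + j122)/(132.5 + j122)| = 0.701
|Γ|² = 0.491
P_refl = |Γ|²·P_inc = 17.1 W, P_del = (1 − |Γ|²)·P_inc = 17.7 W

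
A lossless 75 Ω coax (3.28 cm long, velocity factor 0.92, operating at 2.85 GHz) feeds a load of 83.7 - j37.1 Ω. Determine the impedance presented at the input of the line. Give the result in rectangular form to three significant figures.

Z_in ≈ 92.1 + j36.1 Ω

λ = v/f = 0.92·c / 2.85 GHz = 0.0968 m
βl = 2π·l/λ = 2π × 0.339 = 122°
tan(βl) = tan(122°) = -1.6
Z_in = Z_0·(Z_L + jZ_0·tanβl)/(Z_0 + jZ_L·tanβl)
     = 75·(83.7 − j157)/(15.5 − j134)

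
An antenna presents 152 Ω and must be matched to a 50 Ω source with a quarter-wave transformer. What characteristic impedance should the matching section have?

Z_qwt ≈ 87.2 Ω

Z_qwt = √(Z_0·R_L) = √(50 × 152) = √7600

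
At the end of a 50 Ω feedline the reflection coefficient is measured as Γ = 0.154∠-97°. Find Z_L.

Z_L = Z_0·(1 + Γ)/(1 − Γ) = 50·(0.981 − j0.153)/(1.02 + j0.153)

Z_L ≈ 46 − j14.4 Ω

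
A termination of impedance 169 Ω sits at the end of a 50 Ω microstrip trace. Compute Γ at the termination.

Γ = 0.543

Γ = (Z_L − Z_0)/(Z_L + Z_0) = (169 − 50)/(169 + 50) = 119/219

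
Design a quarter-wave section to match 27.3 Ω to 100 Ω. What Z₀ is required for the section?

Z_qwt ≈ 52.2 Ω

Z_qwt = √(Z_0·R_L) = √(100 × 27.3) = √2730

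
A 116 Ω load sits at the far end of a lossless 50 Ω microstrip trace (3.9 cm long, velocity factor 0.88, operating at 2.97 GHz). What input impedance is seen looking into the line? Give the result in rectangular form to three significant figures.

λ = v/f = 0.88·c / 2.97 GHz = 0.0889 m
βl = 2π·l/λ = 2π × 0.439 = 158°
tan(βl) = tan(158°) = -0.405
Z_in = Z_0·(Z_L + jZ_0·tanβl)/(Z_0 + jZ_L·tanβl)
     = 50·(116 − j20.3)/(50 − j47)

Z_in ≈ 71.7 + j47.1 Ω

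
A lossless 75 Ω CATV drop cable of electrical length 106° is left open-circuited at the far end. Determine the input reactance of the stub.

X_in ≈ 21.5 Ω (inductive)

tan(βl) = -3.49
For an open-circuited stub, Z_in = −jZ_0·cot(βl) = −jZ_0/tan(βl)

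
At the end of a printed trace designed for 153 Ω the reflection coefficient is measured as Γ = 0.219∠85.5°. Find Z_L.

Z_L ≈ 144 + j65.9 Ω

Z_L = Z_0·(1 + Γ)/(1 − Γ) = 153·(1.02 + j0.218)/(0.983 − j0.218)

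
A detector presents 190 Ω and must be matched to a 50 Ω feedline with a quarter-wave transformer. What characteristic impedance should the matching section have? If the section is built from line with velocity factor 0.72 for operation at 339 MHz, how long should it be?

Z_qwt ≈ 97.5 Ω; length ≈ 15.9 cm

Z_qwt = √(Z_0·R_L) = √(50 × 190) = √9500
λ = 0.72·c/f = 0.637 m, so l = λ/4 = 0.159 m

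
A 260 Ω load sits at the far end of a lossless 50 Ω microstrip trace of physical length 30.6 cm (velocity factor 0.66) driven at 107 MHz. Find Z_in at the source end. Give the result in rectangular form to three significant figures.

λ = v/f = 0.66·c / 107 MHz = 1.85 m
βl = 2π·l/λ = 2π × 0.165 = 59.5°
tan(βl) = tan(59.5°) = 1.7
Z_in = Z_0·(Z_L + jZ_0·tanβl)/(Z_0 + jZ_L·tanβl)
     = 50·(260 + j85)/(50 + j442)

Z_in ≈ 12.8 − j28 Ω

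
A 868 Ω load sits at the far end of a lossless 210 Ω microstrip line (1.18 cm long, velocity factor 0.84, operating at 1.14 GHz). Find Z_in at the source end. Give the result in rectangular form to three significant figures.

Z_in ≈ 316 − j383 Ω

λ = v/f = 0.84·c / 1.14 GHz = 0.221 m
βl = 2π·l/λ = 2π × 0.0534 = 19.2°
tan(βl) = tan(19.2°) = 0.349
Z_in = Z_0·(Z_L + jZ_0·tanβl)/(Z_0 + jZ_L·tanβl)
     = 210·(868 + j73.2)/(210 + j303)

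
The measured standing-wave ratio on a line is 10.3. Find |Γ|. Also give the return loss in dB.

|Γ| = (S − 1)/(S + 1) = (10.3 − 1)/(10.3 + 1) = 9.3/11.3
RL = −20·log₁₀|Γ| = −20·log₁₀(0.823)

|Γ| ≈ 0.823; return loss ≈ 1.69 dB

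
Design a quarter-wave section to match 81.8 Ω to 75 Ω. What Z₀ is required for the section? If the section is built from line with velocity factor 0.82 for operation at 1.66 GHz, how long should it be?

Z_qwt ≈ 78.3 Ω; length ≈ 3.7 cm

Z_qwt = √(Z_0·R_L) = √(75 × 81.8) = √6135
λ = 0.82·c/f = 0.148 m, so l = λ/4 = 0.037 m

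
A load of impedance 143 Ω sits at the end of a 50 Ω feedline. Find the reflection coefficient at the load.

Γ = 0.482

Γ = (Z_L − Z_0)/(Z_L + Z_0) = (143 − 50)/(143 + 50) = 93/193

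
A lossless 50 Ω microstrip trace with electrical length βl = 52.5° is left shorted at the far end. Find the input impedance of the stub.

Z_in ≈ +j65.2 Ω

tan(βl) = 1.3
For a shorted stub, Z_in = jZ_0·tan(βl)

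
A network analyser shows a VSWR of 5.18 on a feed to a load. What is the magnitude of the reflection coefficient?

|Γ| = (S − 1)/(S + 1) = (5.18 − 1)/(5.18 + 1) = 4.18/6.18

|Γ| ≈ 0.676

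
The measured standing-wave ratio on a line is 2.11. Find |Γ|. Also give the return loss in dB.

|Γ| = (S − 1)/(S + 1) = (2.11 − 1)/(2.11 + 1) = 1.11/3.11
RL = −20·log₁₀|Γ| = −20·log₁₀(0.357)

|Γ| ≈ 0.357; return loss ≈ 8.95 dB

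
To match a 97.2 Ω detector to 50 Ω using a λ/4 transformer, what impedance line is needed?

Z_qwt = √(Z_0·R_L) = √(50 × 97.2) = √4860

Z_qwt ≈ 69.7 Ω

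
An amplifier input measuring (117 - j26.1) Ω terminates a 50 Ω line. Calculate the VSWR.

VSWR ≈ 2.48

Γ = (Z_L − Z_0)/(Z_L + Z_0) = (67 − j26.1)/(167 − j26.1)
|Γ| = 71.9/169 = 0.425
VSWR = (1 + |Γ|)/(1 − |Γ|) = 1.43/0.575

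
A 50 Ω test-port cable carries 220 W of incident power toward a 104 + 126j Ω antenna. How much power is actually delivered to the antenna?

P_delivered ≈ 116 W

|Γ| = |(54 + j126)/(154 + j126)| = 0.689
|Γ|² = 0.475
P_refl = |Γ|²·P_inc = 104 W, P_del = (1 − |Γ|²)·P_inc = 116 W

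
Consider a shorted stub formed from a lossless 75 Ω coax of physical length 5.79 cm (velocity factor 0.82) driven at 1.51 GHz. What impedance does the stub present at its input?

Z_in ≈ −j96.2 Ω

λ = v/f = 0.82·c / 1.51 GHz = 0.163 m
βl = 2π·l/λ = 2π × 0.355 = 128°
tan(βl) = -1.28
For a shorted stub, Z_in = jZ_0·tan(βl)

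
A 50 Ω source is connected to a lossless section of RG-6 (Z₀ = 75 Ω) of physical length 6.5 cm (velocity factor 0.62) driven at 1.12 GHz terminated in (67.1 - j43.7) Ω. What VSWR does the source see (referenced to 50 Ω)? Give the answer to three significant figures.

VSWR ≈ 2.78

λ = v/f = 0.62·c / 1.12 GHz = 0.166 m
βl = 2π·l/λ = 2π × 0.391 = 141°
tan(βl) = -0.813
Z_in = Z_0·(Z_L + jZ_0·tanβl)/(Z_0 + jZ_L·tanβl) = 138 − j7.84 Ω
Γ_s = (Z_in − Z_s)/(Z_in + Z_s) = (88.3 − j7.84)/(188 − j7.84), |Γ_s| = 0.47
VSWR = (1 + |Γ_s|)/(1 − |Γ_s|)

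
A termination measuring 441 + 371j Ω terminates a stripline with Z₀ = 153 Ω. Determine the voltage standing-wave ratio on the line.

Γ = (Z_L − Z_0)/(Z_L + Z_0) = (288 + j371)/(594 + j371)
|Γ| = 470/700 = 0.671
VSWR = (1 + |Γ|)/(1 − |Γ|) = 1.67/0.329

VSWR ≈ 5.07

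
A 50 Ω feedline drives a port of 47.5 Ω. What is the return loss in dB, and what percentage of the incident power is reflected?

Γ = (47.5 − 50)/(47.5 + 50) = -0.0256
RL = −20·log₁₀(0.0256) = 31.8 dB
P_refl/P_inc = |Γ|² = 0.000657

RL ≈ 31.8 dB; 0.0657% of incident power reflected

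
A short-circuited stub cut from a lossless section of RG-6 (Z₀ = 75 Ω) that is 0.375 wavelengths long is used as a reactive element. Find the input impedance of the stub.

Z_in ≈ −j75 Ω

βl = 2π × 0.375 = 135°
tan(βl) = -1
For a short-circuited stub, Z_in = jZ_0·tan(βl)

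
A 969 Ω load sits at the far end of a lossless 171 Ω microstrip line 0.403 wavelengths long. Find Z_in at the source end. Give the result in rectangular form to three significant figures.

Z_in ≈ 86.6 + j223 Ω

βl = 2π × 0.403 = 145°
tan(βl) = tan(145°) = -0.698
Z_in = Z_0·(Z_L + jZ_0·tanβl)/(Z_0 + jZ_L·tanβl)
     = 171·(969 − j119)/(171 − j676)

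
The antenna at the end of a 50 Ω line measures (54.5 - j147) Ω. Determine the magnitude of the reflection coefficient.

Γ = (Z_L − Z_0)/(Z_L + Z_0) = (4.5 − j147)/(104.5 − j147)
|Γ| = 147/180

|Γ| ≈ 0.815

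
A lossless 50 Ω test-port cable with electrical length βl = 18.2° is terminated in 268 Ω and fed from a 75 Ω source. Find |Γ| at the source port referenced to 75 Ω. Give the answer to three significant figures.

|Γ| ≈ 0.602

tan(βl) = 0.329
Z_in = Z_0·(Z_L + jZ_0·tanβl)/(Z_0 + jZ_L·tanβl) = 72.3 − j111 Ω
Γ_s = (Z_in − Z_s)/(Z_in + Z_s) = (-2.67 − j111)/(147 − j111), |Γ_s| = 0.602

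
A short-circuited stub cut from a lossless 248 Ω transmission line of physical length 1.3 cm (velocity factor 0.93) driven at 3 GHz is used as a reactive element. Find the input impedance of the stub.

Z_in ≈ +j299 Ω

λ = v/f = 0.93·c / 3 GHz = 0.093 m
βl = 2π·l/λ = 2π × 0.14 = 50.3°
tan(βl) = 1.21
For a short-circuited stub, Z_in = jZ_0·tan(βl)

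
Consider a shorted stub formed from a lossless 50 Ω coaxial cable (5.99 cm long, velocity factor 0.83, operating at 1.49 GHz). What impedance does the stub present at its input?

Z_in ≈ −j61.7 Ω

λ = v/f = 0.83·c / 1.49 GHz = 0.167 m
βl = 2π·l/λ = 2π × 0.358 = 129°
tan(βl) = -1.23
For a shorted stub, Z_in = jZ_0·tan(βl)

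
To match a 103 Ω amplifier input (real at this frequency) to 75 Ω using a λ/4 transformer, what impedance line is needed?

Z_qwt ≈ 87.9 Ω

Z_qwt = √(Z_0·R_L) = √(75 × 103) = √7725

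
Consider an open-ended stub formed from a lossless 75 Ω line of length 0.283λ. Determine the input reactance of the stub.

βl = 2π × 0.283 = 102°
tan(βl) = -4.75
For an open-ended stub, Z_in = −jZ_0·cot(βl) = −jZ_0/tan(βl)

X_in ≈ 15.8 Ω (inductive)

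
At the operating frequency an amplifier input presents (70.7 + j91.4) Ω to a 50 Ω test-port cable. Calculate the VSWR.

VSWR ≈ 4.25

Γ = (Z_L − Z_0)/(Z_L + Z_0) = (20.7 + j91.4)/(120.7 + j91.4)
|Γ| = 93.7/151 = 0.619
VSWR = (1 + |Γ|)/(1 − |Γ|) = 1.62/0.381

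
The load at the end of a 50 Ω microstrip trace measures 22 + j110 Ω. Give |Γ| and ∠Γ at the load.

Γ ≈ 0.863 ∠ 47.5°

Γ = (Z_L − Z_0)/(Z_L + Z_0) = (-28 + j110)/(72 + j110)
|Γ| = 114/131 = 0.863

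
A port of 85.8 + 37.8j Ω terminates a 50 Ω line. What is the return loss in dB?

Γ = (35.8 + j37.8)/(135.8 + j37.8), |Γ| = 0.369
RL = −20·log₁₀|Γ| = −20·log₁₀(0.369)

RL ≈ 8.65 dB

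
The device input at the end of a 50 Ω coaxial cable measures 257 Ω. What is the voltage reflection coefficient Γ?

Γ = 0.674

Γ = (Z_L − Z_0)/(Z_L + Z_0) = (257 − 50)/(257 + 50) = 207/307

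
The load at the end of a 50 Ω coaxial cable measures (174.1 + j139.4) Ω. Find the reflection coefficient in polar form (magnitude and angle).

Γ = (Z_L − Z_0)/(Z_L + Z_0) = (124.1 + j139.4)/(224.1 + j139.4)
|Γ| = 187/264 = 0.707

Γ ≈ 0.707 ∠ 16.4°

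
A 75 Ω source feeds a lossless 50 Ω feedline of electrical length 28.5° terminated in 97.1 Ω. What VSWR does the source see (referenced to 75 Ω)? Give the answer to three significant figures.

VSWR ≈ 1.77

tan(βl) = 0.543
Z_in = Z_0·(Z_L + jZ_0·tanβl)/(Z_0 + jZ_L·tanβl) = 59.5 − j35.6 Ω
Γ_s = (Z_in − Z_s)/(Z_in + Z_s) = (-15.5 − j35.6)/(135 − j35.6), |Γ_s| = 0.279
VSWR = (1 + |Γ_s|)/(1 − |Γ_s|)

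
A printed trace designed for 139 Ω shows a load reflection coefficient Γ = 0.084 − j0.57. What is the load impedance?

Z_L = Z_0·(1 + Γ)/(1 − Γ) = 139·(1.08 − j0.57)/(0.916 + j0.57)

Z_L ≈ 79.8 − j136 Ω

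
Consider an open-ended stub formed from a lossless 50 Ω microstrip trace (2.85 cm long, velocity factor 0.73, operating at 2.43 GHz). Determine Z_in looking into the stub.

λ = v/f = 0.73·c / 2.43 GHz = 0.0901 m
βl = 2π·l/λ = 2π × 0.316 = 114°
tan(βl) = -2.26
For an open-ended stub, Z_in = −jZ_0·cot(βl) = −jZ_0/tan(βl)

Z_in ≈ +j22.1 Ω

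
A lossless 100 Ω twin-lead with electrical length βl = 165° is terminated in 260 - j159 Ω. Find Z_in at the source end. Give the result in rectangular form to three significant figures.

Z_in ≈ 342 + j91.4 Ω

tan(βl) = tan(165°) = -0.268
Z_in = Z_0·(Z_L + jZ_0·tanβl)/(Z_0 + jZ_L·tanβl)
     = 100·(260 − j186)/(57.4 − j69.7)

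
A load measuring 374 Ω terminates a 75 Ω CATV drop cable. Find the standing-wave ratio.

Γ = (374 − 75)/(374 + 75) = 0.666
VSWR = (1 + 0.666)/(1 − 0.666)

VSWR ≈ 4.99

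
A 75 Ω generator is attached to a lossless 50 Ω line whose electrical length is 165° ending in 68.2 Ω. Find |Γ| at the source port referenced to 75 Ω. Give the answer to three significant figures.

|Γ| ≈ 0.105

tan(βl) = -0.268
Z_in = Z_0·(Z_L + jZ_0·tanβl)/(Z_0 + jZ_L·tanβl) = 64.5 + j10.2 Ω
Γ_s = (Z_in − Z_s)/(Z_in + Z_s) = (-10.5 + j10.2)/(139 + j10.2), |Γ_s| = 0.105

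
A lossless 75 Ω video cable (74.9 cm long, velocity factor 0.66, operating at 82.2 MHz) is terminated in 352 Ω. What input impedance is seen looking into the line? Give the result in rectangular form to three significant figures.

Z_in ≈ 18.4 + j28.6 Ω

λ = v/f = 0.66·c / 82.2 MHz = 2.41 m
βl = 2π·l/λ = 2π × 0.311 = 112°
tan(βl) = tan(112°) = -2.48
Z_in = Z_0·(Z_L + jZ_0·tanβl)/(Z_0 + jZ_L·tanβl)
     = 75·(352 − j186)/(75 − j874)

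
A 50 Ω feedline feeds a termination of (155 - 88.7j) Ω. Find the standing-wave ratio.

VSWR ≈ 4.2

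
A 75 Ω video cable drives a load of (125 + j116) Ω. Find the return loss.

Γ = (50 + j116)/(200 + j116), |Γ| = 0.546
RL = −20·log₁₀|Γ| = −20·log₁₀(0.546)

RL ≈ 5.25 dB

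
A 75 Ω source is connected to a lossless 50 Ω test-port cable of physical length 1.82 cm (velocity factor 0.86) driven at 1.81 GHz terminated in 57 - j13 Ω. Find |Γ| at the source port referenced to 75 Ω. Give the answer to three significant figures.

λ = v/f = 0.86·c / 1.81 GHz = 0.143 m
βl = 2π·l/λ = 2π × 0.128 = 46°
tan(βl) = 1.03
Z_in = Z_0·(Z_L + jZ_0·tanβl)/(Z_0 + jZ_L·tanβl) = 39.3 − j6.03 Ω
Γ_s = (Z_in − Z_s)/(Z_in + Z_s) = (-35.7 − j6.03)/(114 − j6.03), |Γ_s| = 0.316

|Γ| ≈ 0.316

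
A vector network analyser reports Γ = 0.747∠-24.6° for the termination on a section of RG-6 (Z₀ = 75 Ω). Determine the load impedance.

Z_L = Z_0·(1 + Γ)/(1 − Γ) = 75·(1.68 − j0.311)/(0.321 + j0.311)

Z_L ≈ 166 − j234 Ω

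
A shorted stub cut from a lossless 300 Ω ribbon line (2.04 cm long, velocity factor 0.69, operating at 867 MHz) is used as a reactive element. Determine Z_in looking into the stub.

Z_in ≈ +j179 Ω

λ = v/f = 0.69·c / 867 MHz = 0.239 m
βl = 2π·l/λ = 2π × 0.0854 = 30.8°
tan(βl) = 0.595
For a shorted stub, Z_in = jZ_0·tan(βl)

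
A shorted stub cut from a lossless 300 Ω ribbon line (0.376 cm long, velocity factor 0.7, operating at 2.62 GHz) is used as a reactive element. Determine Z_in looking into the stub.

λ = v/f = 0.7·c / 2.62 GHz = 0.0802 m
βl = 2π·l/λ = 2π × 0.0469 = 16.9°
tan(βl) = 0.304
For a shorted stub, Z_in = jZ_0·tan(βl)

Z_in ≈ +j91.1 Ω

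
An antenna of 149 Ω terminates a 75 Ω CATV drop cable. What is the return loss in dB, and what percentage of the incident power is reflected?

Γ = (149 − 75)/(149 + 75) = 0.33
RL = −20·log₁₀(0.33) = 9.62 dB
P_refl/P_inc = |Γ|² = 0.109

RL ≈ 9.62 dB; 10.9% of incident power reflected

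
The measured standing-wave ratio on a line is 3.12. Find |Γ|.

|Γ| ≈ 0.515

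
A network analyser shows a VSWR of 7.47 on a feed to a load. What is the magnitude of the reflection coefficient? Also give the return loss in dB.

|Γ| ≈ 0.764; return loss ≈ 2.34 dB

|Γ| = (S − 1)/(S + 1) = (7.47 − 1)/(7.47 + 1) = 6.47/8.47
RL = −20·log₁₀|Γ| = −20·log₁₀(0.764)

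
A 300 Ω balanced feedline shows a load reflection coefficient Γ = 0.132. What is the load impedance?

Z_L = Z_0·(1 + Γ)/(1 − Γ) = 300·(1.13)/(0.868)

Z_L ≈ 391 Ω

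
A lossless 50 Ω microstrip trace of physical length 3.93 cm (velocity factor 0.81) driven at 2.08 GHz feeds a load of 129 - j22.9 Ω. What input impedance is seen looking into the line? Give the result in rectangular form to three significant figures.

Z_in ≈ 26.3 + j28.7 Ω

λ = v/f = 0.81·c / 2.08 GHz = 0.117 m
βl = 2π·l/λ = 2π × 0.336 = 121°
tan(βl) = tan(121°) = -1.66
Z_in = Z_0·(Z_L + jZ_0·tanβl)/(Z_0 + jZ_L·tanβl)
     = 50·(129 − j106)/(12 − j214)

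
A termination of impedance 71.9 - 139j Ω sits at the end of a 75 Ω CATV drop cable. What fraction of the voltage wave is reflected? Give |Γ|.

Γ = (Z_L − Z_0)/(Z_L + Z_0) = (-3.1 − j139)/(146.9 − j139)
|Γ| = 139/202

|Γ| ≈ 0.687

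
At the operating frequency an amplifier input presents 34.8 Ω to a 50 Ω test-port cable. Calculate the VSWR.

VSWR ≈ 1.44

Γ = (34.8 − 50)/(34.8 + 50) = -0.179
VSWR = (1 + 0.179)/(1 − 0.179)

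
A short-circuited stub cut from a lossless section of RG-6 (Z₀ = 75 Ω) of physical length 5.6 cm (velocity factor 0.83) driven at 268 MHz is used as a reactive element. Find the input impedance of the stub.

λ = v/f = 0.83·c / 268 MHz = 0.929 m
βl = 2π·l/λ = 2π × 0.0603 = 21.7°
tan(βl) = 0.398
For a short-circuited stub, Z_in = jZ_0·tan(βl)

Z_in ≈ +j29.8 Ω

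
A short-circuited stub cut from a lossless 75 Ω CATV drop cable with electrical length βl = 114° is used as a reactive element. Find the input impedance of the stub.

tan(βl) = -2.25
For a short-circuited stub, Z_in = jZ_0·tan(βl)

Z_in ≈ −j168 Ω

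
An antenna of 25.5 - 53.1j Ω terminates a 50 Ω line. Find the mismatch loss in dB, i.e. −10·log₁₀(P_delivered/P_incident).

Γ = (-24.5 − j53.1)/(75.5 − j53.1), |Γ| = 0.634
|Γ|² = 0.401, so P_del/P_inc = 1 − |Γ|² = 0.599
ML = −10·log₁₀(1 − |Γ|²)

mismatch loss ≈ 2.23 dB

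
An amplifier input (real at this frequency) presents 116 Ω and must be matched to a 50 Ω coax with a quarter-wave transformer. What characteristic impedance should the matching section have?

Z_qwt ≈ 76.2 Ω

Z_qwt = √(Z_0·R_L) = √(50 × 116) = √5800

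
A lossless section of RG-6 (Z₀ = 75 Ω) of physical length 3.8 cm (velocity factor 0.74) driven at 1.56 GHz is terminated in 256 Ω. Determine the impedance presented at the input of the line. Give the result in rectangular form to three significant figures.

Z_in ≈ 22.2 + j7.36 Ω

λ = v/f = 0.74·c / 1.56 GHz = 0.142 m
βl = 2π·l/λ = 2π × 0.267 = 96.1°
tan(βl) = tan(96.1°) = -9.31
Z_in = Z_0·(Z_L + jZ_0·tanβl)/(Z_0 + jZ_L·tanβl)
     = 75·(256 − j698)/(75 − j2380)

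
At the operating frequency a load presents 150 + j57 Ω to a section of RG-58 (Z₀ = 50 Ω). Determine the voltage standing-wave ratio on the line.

VSWR ≈ 3.48

Γ = (Z_L − Z_0)/(Z_L + Z_0) = (100 + j57)/(200 + j57)
|Γ| = 115/208 = 0.553
VSWR = (1 + |Γ|)/(1 − |Γ|) = 1.55/0.447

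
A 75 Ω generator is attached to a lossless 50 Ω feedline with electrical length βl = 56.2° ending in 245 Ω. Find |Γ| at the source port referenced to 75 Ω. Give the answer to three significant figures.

|Γ| ≈ 0.719

tan(βl) = 1.49
Z_in = Z_0·(Z_L + jZ_0·tanβl)/(Z_0 + jZ_L·tanβl) = 14.5 − j31.5 Ω
Γ_s = (Z_in − Z_s)/(Z_in + Z_s) = (-60.5 − j31.5)/(89.5 − j31.5), |Γ_s| = 0.719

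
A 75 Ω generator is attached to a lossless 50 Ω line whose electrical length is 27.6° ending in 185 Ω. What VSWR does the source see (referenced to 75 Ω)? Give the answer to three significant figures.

VSWR ≈ 3.17

tan(βl) = 0.523
Z_in = Z_0·(Z_L + jZ_0·tanβl)/(Z_0 + jZ_L·tanβl) = 49.7 − j70 Ω
Γ_s = (Z_in − Z_s)/(Z_in + Z_s) = (-25.3 − j70)/(125 − j70), |Γ_s| = 0.52
VSWR = (1 + |Γ_s|)/(1 − |Γ_s|)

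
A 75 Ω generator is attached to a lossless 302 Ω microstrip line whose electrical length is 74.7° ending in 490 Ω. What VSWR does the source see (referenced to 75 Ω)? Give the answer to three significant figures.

VSWR ≈ 2.79

tan(βl) = 3.66
Z_in = Z_0·(Z_L + jZ_0·tanβl)/(Z_0 + jZ_L·tanβl) = 195 − j49.8 Ω
Γ_s = (Z_in − Z_s)/(Z_in + Z_s) = (120 − j49.8)/(270 − j49.8), |Γ_s| = 0.472
VSWR = (1 + |Γ_s|)/(1 − |Γ_s|)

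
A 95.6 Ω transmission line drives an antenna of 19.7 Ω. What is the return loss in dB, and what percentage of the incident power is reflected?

Γ = (19.7 − 95.6)/(19.7 + 95.6) = -0.658
RL = −20·log₁₀(0.658) = 3.63 dB
P_refl/P_inc = |Γ|² = 0.433

RL ≈ 3.63 dB; 43.3% of incident power reflected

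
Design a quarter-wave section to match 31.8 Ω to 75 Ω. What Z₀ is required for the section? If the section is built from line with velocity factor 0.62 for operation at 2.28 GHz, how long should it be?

Z_qwt ≈ 48.8 Ω; length ≈ 2.04 cm

Z_qwt = √(Z_0·R_L) = √(75 × 31.8) = √2385
λ = 0.62·c/f = 0.0816 m, so l = λ/4 = 0.0204 m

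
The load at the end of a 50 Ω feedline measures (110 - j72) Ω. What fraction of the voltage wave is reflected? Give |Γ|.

Γ = (Z_L − Z_0)/(Z_L + Z_0) = (60 − j72)/(160 − j72)
|Γ| = 93.7/175

|Γ| ≈ 0.534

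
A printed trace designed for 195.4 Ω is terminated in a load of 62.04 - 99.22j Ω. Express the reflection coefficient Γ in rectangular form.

Γ ≈ -0.322 − j0.509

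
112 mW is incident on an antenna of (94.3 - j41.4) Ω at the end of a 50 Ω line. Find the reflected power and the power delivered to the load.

|Γ| = |(44.3 − j41.4)/(144.3 − j41.4)| = 0.404
|Γ|² = 0.163
P_refl = |Γ|²·P_inc = 18.3 mW, P_del = (1 − |Γ|²)·P_inc = 93.7 mW

P_reflected ≈ 18.3 mW; P_delivered ≈ 93.7 mW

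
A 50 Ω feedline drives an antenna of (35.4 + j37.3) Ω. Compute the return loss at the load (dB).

Γ = (-14.6 + j37.3)/(85.4 + j37.3), |Γ| = 0.43
RL = −20·log₁₀|Γ| = −20·log₁₀(0.43)

RL ≈ 7.33 dB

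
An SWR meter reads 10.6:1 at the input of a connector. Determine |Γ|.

|Γ| ≈ 0.828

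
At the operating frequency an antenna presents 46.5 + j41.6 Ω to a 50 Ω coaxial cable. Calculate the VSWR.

VSWR ≈ 2.32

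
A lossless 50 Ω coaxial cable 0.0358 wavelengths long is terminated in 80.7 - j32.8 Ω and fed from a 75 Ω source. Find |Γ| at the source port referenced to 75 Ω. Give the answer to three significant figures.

βl = 2π × 0.0358 = 12.9°
tan(βl) = 0.229
Z_in = Z_0·(Z_L + jZ_0·tanβl)/(Z_0 + jZ_L·tanβl) = 58.2 − j37.3 Ω
Γ_s = (Z_in − Z_s)/(Z_in + Z_s) = (-16.8 − j37.3)/(133 − j37.3), |Γ_s| = 0.295

|Γ| ≈ 0.295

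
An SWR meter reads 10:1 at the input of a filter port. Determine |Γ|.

|Γ| = (S − 1)/(S + 1) = (10 − 1)/(10 + 1) = 9/11

|Γ| ≈ 0.818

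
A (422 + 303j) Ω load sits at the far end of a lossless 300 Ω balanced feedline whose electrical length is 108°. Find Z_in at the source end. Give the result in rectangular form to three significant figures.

Z_in ≈ 124 − j20.3 Ω

tan(βl) = tan(108°) = -3.08
Z_in = Z_0·(Z_L + jZ_0·tanβl)/(Z_0 + jZ_L·tanβl)
     = 300·(422 − j620)/(1230 − j1300)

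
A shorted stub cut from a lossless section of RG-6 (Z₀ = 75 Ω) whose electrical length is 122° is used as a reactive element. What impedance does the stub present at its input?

tan(βl) = -1.6
For a shorted stub, Z_in = jZ_0·tan(βl)

Z_in ≈ −j120 Ω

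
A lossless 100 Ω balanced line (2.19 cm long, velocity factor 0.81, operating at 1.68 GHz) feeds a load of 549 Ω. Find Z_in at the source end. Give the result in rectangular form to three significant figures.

Z_in ≈ 27 − j67.8 Ω

λ = v/f = 0.81·c / 1.68 GHz = 0.145 m
βl = 2π·l/λ = 2π × 0.151 = 54.5°
tan(βl) = tan(54.5°) = 1.4
Z_in = Z_0·(Z_L + jZ_0·tanβl)/(Z_0 + jZ_L·tanβl)
     = 100·(549 + j140)/(100 + j770)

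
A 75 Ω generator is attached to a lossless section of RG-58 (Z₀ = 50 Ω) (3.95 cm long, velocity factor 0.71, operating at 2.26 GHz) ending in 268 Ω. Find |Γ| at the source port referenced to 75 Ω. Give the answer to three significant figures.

|Γ| ≈ 0.647

λ = v/f = 0.71·c / 2.26 GHz = 0.0942 m
βl = 2π·l/λ = 2π × 0.419 = 151°
tan(βl) = -0.557
Z_in = Z_0·(Z_L + jZ_0·tanβl)/(Z_0 + jZ_L·tanβl) = 35.4 + j77.9 Ω
Γ_s = (Z_in − Z_s)/(Z_in + Z_s) = (-39.6 + j77.9)/(110 + j77.9), |Γ_s| = 0.647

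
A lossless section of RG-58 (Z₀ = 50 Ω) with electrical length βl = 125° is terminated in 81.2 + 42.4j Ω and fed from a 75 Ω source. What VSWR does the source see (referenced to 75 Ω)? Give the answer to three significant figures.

VSWR ≈ 3.21

tan(βl) = -1.43
Z_in = Z_0·(Z_L + jZ_0·tanβl)/(Z_0 + jZ_L·tanβl) = 24 + j12.1 Ω
Γ_s = (Z_in − Z_s)/(Z_in + Z_s) = (-51 + j12.1)/(99 + j12.1), |Γ_s| = 0.525
VSWR = (1 + |Γ_s|)/(1 − |Γ_s|)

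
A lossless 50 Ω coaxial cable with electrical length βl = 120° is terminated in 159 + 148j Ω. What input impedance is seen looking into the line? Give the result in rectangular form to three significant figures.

Z_in ≈ 9.37 + j18.4 Ω

tan(βl) = tan(120°) = -1.73
Z_in = Z_0·(Z_L + jZ_0·tanβl)/(Z_0 + jZ_L·tanβl)
     = 50·(159 + j61.4)/(306 − j275)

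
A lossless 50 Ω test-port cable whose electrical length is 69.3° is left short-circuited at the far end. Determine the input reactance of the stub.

X_in ≈ 132 Ω (inductive)

tan(βl) = 2.65
For a short-circuited stub, Z_in = jZ_0·tan(βl)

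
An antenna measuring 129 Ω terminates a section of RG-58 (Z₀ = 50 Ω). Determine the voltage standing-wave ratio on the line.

VSWR ≈ 2.58

For a purely resistive load, VSWR = R_L/Z_0 or Z_0/R_L (whichever > 1) = 129/50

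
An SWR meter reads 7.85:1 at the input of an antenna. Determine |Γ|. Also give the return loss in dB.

|Γ| = (S − 1)/(S + 1) = (7.85 − 1)/(7.85 + 1) = 6.85/8.85
RL = −20·log₁₀|Γ| = −20·log₁₀(0.774)

|Γ| ≈ 0.774; return loss ≈ 2.23 dB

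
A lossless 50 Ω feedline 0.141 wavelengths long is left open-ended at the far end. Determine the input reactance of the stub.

βl = 2π × 0.141 = 50.8°
tan(βl) = 1.22
For an open-ended stub, Z_in = −jZ_0·cot(βl) = −jZ_0/tan(βl)

X_in ≈ -40.8 Ω (capacitive)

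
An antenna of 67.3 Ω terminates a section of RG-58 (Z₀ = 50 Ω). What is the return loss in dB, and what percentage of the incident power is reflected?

RL ≈ 16.6 dB; 2.18% of incident power reflected

Γ = (67.3 − 50)/(67.3 + 50) = 0.147
RL = −20·log₁₀(0.147) = 16.6 dB
P_refl/P_inc = |Γ|² = 0.0218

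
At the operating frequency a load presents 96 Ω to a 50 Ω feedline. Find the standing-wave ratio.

Γ = (96 − 50)/(96 + 50) = 0.315
VSWR = (1 + 0.315)/(1 − 0.315)

VSWR ≈ 1.92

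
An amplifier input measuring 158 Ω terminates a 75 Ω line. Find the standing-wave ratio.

For a purely resistive load, VSWR = R_L/Z_0 or Z_0/R_L (whichever > 1) = 158/75

VSWR ≈ 2.11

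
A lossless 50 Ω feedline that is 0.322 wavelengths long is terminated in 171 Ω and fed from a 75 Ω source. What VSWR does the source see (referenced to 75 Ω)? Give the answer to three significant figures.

βl = 2π × 0.322 = 116°
tan(βl) = -2.06
Z_in = Z_0·(Z_L + jZ_0·tanβl)/(Z_0 + jZ_L·tanβl) = 17.7 + j21.8 Ω
Γ_s = (Z_in − Z_s)/(Z_in + Z_s) = (-57.3 + j21.8)/(92.7 + j21.8), |Γ_s| = 0.643
VSWR = (1 + |Γ_s|)/(1 − |Γ_s|)

VSWR ≈ 4.61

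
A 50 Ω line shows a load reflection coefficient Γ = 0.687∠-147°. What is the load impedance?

Z_L ≈ 10.1 − j14.3 Ω

Z_L = Z_0·(1 + Γ)/(1 − Γ) = 50·(0.424 − j0.374)/(1.58 + j0.374)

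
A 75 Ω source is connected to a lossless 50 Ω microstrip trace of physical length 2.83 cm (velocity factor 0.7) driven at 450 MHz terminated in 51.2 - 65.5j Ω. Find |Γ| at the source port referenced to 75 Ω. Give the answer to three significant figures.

|Γ| ≈ 0.596

λ = v/f = 0.7·c / 450 MHz = 0.467 m
βl = 2π·l/λ = 2π × 0.0606 = 21.8°
tan(βl) = 0.401
Z_in = Z_0·(Z_L + jZ_0·tanβl)/(Z_0 + jZ_L·tanβl) = 23.8 − j36.2 Ω
Γ_s = (Z_in − Z_s)/(Z_in + Z_s) = (-51.2 − j36.2)/(98.8 − j36.2), |Γ_s| = 0.596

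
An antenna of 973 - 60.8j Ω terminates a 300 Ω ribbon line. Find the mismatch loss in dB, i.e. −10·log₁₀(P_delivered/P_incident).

mismatch loss ≈ 1.43 dB

Γ = (673 − j60.8)/(1273 − j60.8), |Γ| = 0.53
|Γ|² = 0.281, so P_del/P_inc = 1 − |Γ|² = 0.719
ML = −10·log₁₀(1 − |Γ|²)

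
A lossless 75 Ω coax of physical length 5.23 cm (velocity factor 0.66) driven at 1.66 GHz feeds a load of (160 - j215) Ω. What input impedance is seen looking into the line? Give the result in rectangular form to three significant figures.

Z_in ≈ 239 + j230 Ω

λ = v/f = 0.66·c / 1.66 GHz = 0.119 m
βl = 2π·l/λ = 2π × 0.438 = 158°
tan(βl) = tan(158°) = -0.407
Z_in = Z_0·(Z_L + jZ_0·tanβl)/(Z_0 + jZ_L·tanβl)
     = 75·(160 − j246)/(-12.5 − j65.1)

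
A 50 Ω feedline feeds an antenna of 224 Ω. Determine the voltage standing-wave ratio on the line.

VSWR ≈ 4.48

Γ = (224 − 50)/(224 + 50) = 0.635
VSWR = (1 + 0.635)/(1 − 0.635)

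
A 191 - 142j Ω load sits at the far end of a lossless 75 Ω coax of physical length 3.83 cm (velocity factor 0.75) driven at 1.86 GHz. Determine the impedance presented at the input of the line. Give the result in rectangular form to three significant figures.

Z_in ≈ 26.7 + j48.5 Ω

λ = v/f = 0.75·c / 1.86 GHz = 0.121 m
βl = 2π·l/λ = 2π × 0.317 = 114°
tan(βl) = tan(114°) = -2.25
Z_in = Z_0·(Z_L + jZ_0·tanβl)/(Z_0 + jZ_L·tanβl)
     = 75·(191 − j311)/(-244 − j429)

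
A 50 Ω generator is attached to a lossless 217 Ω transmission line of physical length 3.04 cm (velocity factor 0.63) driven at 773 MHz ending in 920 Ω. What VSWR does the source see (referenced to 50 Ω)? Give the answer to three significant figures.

VSWR ≈ 10.2

λ = v/f = 0.63·c / 773 MHz = 0.245 m
βl = 2π·l/λ = 2π × 0.124 = 44.8°
tan(βl) = 0.992
Z_in = Z_0·(Z_L + jZ_0·tanβl)/(Z_0 + jZ_L·tanβl) = 97.7 − j196 Ω
Γ_s = (Z_in − Z_s)/(Z_in + Z_s) = (47.7 − j196)/(148 − j196), |Γ_s| = 0.821
VSWR = (1 + |Γ_s|)/(1 − |Γ_s|)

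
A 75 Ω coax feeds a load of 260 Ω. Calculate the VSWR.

VSWR ≈ 3.47

For a purely resistive load, VSWR = R_L/Z_0 or Z_0/R_L (whichever > 1) = 260/75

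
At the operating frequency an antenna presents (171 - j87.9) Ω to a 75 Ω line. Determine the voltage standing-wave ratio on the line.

VSWR ≈ 2.99

Γ = (Z_L − Z_0)/(Z_L + Z_0) = (96 − j87.9)/(246 − j87.9)
|Γ| = 130/261 = 0.498
VSWR = (1 + |Γ|)/(1 − |Γ|) = 1.5/0.502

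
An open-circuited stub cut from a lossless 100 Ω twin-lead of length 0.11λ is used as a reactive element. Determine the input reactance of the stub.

X_in ≈ -121 Ω (capacitive)

βl = 2π × 0.11 = 39.6°
tan(βl) = 0.827
For an open-circuited stub, Z_in = −jZ_0·cot(βl) = −jZ_0/tan(βl)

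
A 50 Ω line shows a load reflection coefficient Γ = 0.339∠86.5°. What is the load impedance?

Z_L = Z_0·(1 + Γ)/(1 − Γ) = 50·(1.02 + j0.338)/(0.979 − j0.338)

Z_L ≈ 41.2 + j31.5 Ω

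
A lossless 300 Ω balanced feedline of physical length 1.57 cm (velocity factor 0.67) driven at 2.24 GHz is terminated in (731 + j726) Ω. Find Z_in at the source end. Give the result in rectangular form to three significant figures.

λ = v/f = 0.67·c / 2.24 GHz = 0.0897 m
βl = 2π·l/λ = 2π × 0.175 = 63°
tan(βl) = tan(63°) = 1.96
Z_in = Z_0·(Z_L + jZ_0·tanβl)/(Z_0 + jZ_L·tanβl)
     = 300·(731 + j1310)/(-1120 + j1430)

Z_in ≈ 96.1 − j228 Ω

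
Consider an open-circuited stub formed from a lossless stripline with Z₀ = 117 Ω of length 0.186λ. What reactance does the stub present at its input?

βl = 2π × 0.186 = 67°
tan(βl) = 2.35
For an open-circuited stub, Z_in = −jZ_0·cot(βl) = −jZ_0/tan(βl)

X_in ≈ -49.8 Ω (capacitive)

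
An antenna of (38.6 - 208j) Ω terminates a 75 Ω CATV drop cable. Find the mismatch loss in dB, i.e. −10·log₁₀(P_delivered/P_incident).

mismatch loss ≈ 6.86 dB

Γ = (-36.4 − j208)/(113.6 − j208), |Γ| = 0.891
|Γ|² = 0.794, so P_del/P_inc = 1 − |Γ|² = 0.206
ML = −10·log₁₀(1 − |Γ|²)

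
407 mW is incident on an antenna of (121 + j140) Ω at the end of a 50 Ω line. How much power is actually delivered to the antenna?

P_delivered ≈ 202 mW

|Γ| = |(71 + j140)/(171 + j140)| = 0.71
|Γ|² = 0.505
P_refl = |Γ|²·P_inc = 205 mW, P_del = (1 − |Γ|²)·P_inc = 202 mW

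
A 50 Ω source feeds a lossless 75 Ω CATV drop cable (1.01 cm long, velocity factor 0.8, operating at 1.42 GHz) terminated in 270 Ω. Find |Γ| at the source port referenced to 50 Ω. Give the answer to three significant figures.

λ = v/f = 0.8·c / 1.42 GHz = 0.169 m
βl = 2π·l/λ = 2π × 0.0598 = 21.5°
tan(βl) = 0.394
Z_in = Z_0·(Z_L + jZ_0·tanβl)/(Z_0 + jZ_L·tanβl) = 104 − j117 Ω
Γ_s = (Z_in − Z_s)/(Z_in + Z_s) = (53.5 − j117)/(154 − j117), |Γ_s| = 0.667

|Γ| ≈ 0.667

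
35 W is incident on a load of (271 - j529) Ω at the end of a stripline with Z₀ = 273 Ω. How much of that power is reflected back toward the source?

P_reflected ≈ 17 W

|Γ| = |(-2 − j529)/(544 − j529)| = 0.697
|Γ|² = 0.486
P_refl = |Γ|²·P_inc = 17 W, P_del = (1 − |Γ|²)·P_inc = 18 W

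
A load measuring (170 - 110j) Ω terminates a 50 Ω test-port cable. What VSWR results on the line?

Γ = (Z_L − Z_0)/(Z_L + Z_0) = (120 − j110)/(220 − j110)
|Γ| = 163/246 = 0.662
VSWR = (1 + |Γ|)/(1 − |Γ|) = 1.66/0.338

VSWR ≈ 4.91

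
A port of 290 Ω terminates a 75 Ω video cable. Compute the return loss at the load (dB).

RL ≈ 4.6 dB

Γ = (290 − 75)/(290 + 75) = 0.589
RL = −20·log₁₀|Γ| = −20·log₁₀(0.589)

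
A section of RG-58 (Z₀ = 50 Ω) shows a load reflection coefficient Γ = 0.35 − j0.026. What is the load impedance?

Z_L = Z_0·(1 + Γ)/(1 − Γ) = 50·(1.35 − j0.026)/(0.65 + j0.026)

Z_L ≈ 104 − j6.14 Ω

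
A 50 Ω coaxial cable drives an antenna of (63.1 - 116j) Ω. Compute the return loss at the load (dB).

Γ = (13.1 − j116)/(113.1 − j116), |Γ| = 0.721
RL = −20·log₁₀|Γ| = −20·log₁₀(0.721)

RL ≈ 2.85 dB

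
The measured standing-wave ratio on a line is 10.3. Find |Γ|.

|Γ| ≈ 0.823

|Γ| = (S − 1)/(S + 1) = (10.3 − 1)/(10.3 + 1) = 9.3/11.3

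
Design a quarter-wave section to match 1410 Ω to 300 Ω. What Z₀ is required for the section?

Z_qwt ≈ 650 Ω

Z_qwt = √(Z_0·R_L) = √(300 × 1410) = √423000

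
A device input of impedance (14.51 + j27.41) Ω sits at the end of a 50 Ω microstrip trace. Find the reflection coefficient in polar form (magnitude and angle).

Γ ≈ 0.64 ∠ 119°

Γ = (Z_L − Z_0)/(Z_L + Z_0) = (-35.49 + j27.41)/(64.51 + j27.41)
|Γ| = 44.8/70.1 = 0.64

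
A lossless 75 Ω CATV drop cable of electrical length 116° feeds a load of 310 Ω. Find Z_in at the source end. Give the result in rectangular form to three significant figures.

tan(βl) = tan(116°) = -2.05
Z_in = Z_0·(Z_L + jZ_0·tanβl)/(Z_0 + jZ_L·tanβl)
     = 75·(310 − j154)/(75 − j636)

Z_in ≈ 22.2 + j34 Ω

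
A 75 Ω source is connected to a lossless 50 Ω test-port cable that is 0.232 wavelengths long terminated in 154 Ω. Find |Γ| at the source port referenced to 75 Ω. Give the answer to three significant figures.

βl = 2π × 0.232 = 83.5°
tan(βl) = 8.8
Z_in = Z_0·(Z_L + jZ_0·tanβl)/(Z_0 + jZ_L·tanβl) = 16.4 − j5.07 Ω
Γ_s = (Z_in − Z_s)/(Z_in + Z_s) = (-58.6 − j5.07)/(91.4 − j5.07), |Γ_s| = 0.642

|Γ| ≈ 0.642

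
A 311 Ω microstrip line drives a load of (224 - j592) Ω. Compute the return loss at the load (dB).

Γ = (-87 − j592)/(535 − j592), |Γ| = 0.75
RL = −20·log₁₀|Γ| = −20·log₁₀(0.75)

RL ≈ 2.5 dB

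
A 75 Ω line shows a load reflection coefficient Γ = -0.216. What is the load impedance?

Z_L ≈ 48.4 Ω

Z_L = Z_0·(1 + Γ)/(1 − Γ) = 75·(0.784)/(1.22)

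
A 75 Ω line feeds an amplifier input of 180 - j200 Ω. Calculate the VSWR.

VSWR ≈ 5.6

Γ = (Z_L − Z_0)/(Z_L + Z_0) = (105 − j200)/(255 − j200)
|Γ| = 226/324 = 0.697
VSWR = (1 + |Γ|)/(1 − |Γ|) = 1.7/0.303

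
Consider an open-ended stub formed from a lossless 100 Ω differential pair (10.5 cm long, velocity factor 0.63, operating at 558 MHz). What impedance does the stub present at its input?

Z_in ≈ +j39.6 Ω

λ = v/f = 0.63·c / 558 MHz = 0.339 m
βl = 2π·l/λ = 2π × 0.31 = 112°
tan(βl) = -2.53
For an open-ended stub, Z_in = −jZ_0·cot(βl) = −jZ_0/tan(βl)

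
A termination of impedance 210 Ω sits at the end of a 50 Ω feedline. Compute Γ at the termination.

Γ = (Z_L − Z_0)/(Z_L + Z_0) = (210 − 50)/(210 + 50) = 160/260

Γ = 0.615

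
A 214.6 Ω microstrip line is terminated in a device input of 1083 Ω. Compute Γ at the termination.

Γ = (Z_L − Z_0)/(Z_L + Z_0) = (1083 − 214.6)/(1083 + 214.6) = 868.4/1298

Γ = 0.669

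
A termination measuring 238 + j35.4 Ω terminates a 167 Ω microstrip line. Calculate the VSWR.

VSWR ≈ 1.48

Γ = (Z_L − Z_0)/(Z_L + Z_0) = (71 + j35.4)/(405 + j35.4)
|Γ| = 79.3/407 = 0.195
VSWR = (1 + |Γ|)/(1 − |Γ|) = 1.2/0.805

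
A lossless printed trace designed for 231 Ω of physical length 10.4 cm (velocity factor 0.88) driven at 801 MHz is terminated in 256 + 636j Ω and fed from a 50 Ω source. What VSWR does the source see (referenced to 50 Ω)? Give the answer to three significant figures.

VSWR ≈ 2.42

λ = v/f = 0.88·c / 801 MHz = 0.33 m
βl = 2π·l/λ = 2π × 0.316 = 114°
tan(βl) = -2.29
Z_in = Z_0·(Z_L + jZ_0·tanβl)/(Z_0 + jZ_L·tanβl) = 26.7 + j24 Ω
Γ_s = (Z_in − Z_s)/(Z_in + Z_s) = (-23.3 + j24)/(76.7 + j24), |Γ_s| = 0.416
VSWR = (1 + |Γ_s|)/(1 − |Γ_s|)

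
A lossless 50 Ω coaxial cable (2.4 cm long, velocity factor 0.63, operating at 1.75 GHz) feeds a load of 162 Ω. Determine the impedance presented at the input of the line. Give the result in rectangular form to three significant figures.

λ = v/f = 0.63·c / 1.75 GHz = 0.108 m
βl = 2π·l/λ = 2π × 0.222 = 80°
tan(βl) = tan(80°) = 5.67
Z_in = Z_0·(Z_L + jZ_0·tanβl)/(Z_0 + jZ_L·tanβl)
     = 50·(162 + j284)/(50 + j919)

Z_in ≈ 15.9 − j7.95 Ω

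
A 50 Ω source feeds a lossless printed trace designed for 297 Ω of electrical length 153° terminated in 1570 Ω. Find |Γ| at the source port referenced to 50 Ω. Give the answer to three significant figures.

|Γ| ≈ 0.924

tan(βl) = -0.51
Z_in = Z_0·(Z_L + jZ_0·tanβl)/(Z_0 + jZ_L·tanβl) = 240 + j494 Ω
Γ_s = (Z_in − Z_s)/(Z_in + Z_s) = (190 + j494)/(290 + j494), |Γ_s| = 0.924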